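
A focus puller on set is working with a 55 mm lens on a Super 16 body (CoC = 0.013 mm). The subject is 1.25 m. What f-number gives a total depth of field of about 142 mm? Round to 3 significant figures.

f/11

Write h = H − f = f²/(N·c). The thin-lens limits are Dn = s·h/(h + (s−f)) and Df = s·h/(h − (s−f)), so DoF = Df − Dn = 2·s·(s−f)·h / (h² − (s−f)²).
That is a quadratic in h: DoF·h² − 2·s·(s−f)·h − DoF·(s−f)² = 0 ⇒ h = (s−f)·(s + √(s² + DoF²)) / DoF = 1195 × (1250 + √(1250² + 142²)) / 142 = 1195 × (1250 + 1258.04) / 142 ≈ 21106 mm.
Then N = f²/(c·h) = 55² / (0.013 × 21106) = 3025 / 274.38 ≈ 11.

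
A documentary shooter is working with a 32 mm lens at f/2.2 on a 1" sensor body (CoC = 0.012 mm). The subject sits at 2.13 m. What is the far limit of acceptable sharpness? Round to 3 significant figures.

Hyperfocal distance H = f²/(N·c) + f = 32²/(2.2 × 0.012) + 32 = 1024/0.0264 + 32 ≈ 38819.9 mm ≈ 38.82 m.
Far limit Df = s·(H − f)/(H − s) = 2130 × (38819.9 − 32) / (38819.9 − 2130) = 2130 × 38787.9 / 36689.9 ≈ 2251.8 mm ≈ 2.25 m.

2.25 m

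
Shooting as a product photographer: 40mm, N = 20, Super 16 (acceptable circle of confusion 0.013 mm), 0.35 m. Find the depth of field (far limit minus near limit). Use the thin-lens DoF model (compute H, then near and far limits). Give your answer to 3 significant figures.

Hyperfocal distance H = f²/(N·c) + f = 40²/(20 × 0.013) + 40 = 1600/0.26 + 40 ≈ 6193.8 mm ≈ 6.194 m.
Near limit Dn = s·(H − f)/(H + s − 2f) = 350 × (6193.8 − 40) / (6193.8 + 350 − 2 × 40) = 350 × 6153.8 / 6463.8 ≈ 333.214 mm.
Far limit Df = s·(H − f)/(H − s) = 350 × (6193.8 − 40) / (6193.8 − 350) = 350 × 6153.8 / 5843.8 ≈ 368.567 mm.
Depth of field = Df − Dn = 368.567 − 333.214 ≈ 35.353 mm.

35.4 mm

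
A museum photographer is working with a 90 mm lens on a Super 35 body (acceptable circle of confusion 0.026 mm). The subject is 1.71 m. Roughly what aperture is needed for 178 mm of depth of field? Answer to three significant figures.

f/9.98

Write h = H − f = f²/(N·c). The thin-lens limits are Dn = s·h/(h + (s−f)) and Df = s·h/(h − (s−f)), so DoF = Df − Dn = 2·s·(s−f)·h / (h² − (s−f)²).
That is a quadratic in h: DoF·h² − 2·s·(s−f)·h − DoF·(s−f)² = 0 ⇒ h = (s−f)·(s + √(s² + DoF²)) / DoF = 1620 × (1710 + √(1710² + 178²)) / 178 = 1620 × (1710 + 1719.24) / 178 ≈ 31210 mm.
Then N = f²/(c·h) = 90² / (0.026 × 31210) = 8100 / 811.46 ≈ 9.98.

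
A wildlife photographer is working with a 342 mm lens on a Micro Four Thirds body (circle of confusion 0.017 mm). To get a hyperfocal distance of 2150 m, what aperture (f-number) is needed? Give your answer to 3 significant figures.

Rearrange H = f²/(N·c) + f for N: N = f² / ((H − f)·c).
N = 342² / ((2150000 − 342) × 0.017) = 116964 / 36544 ≈ 3.20.

f/3.20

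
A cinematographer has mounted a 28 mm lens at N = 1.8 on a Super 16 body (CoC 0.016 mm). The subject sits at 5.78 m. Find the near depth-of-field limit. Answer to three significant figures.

4.77 m

Hyperfocal distance H = f²/(N·c) + f = 28²/(1.8 × 0.016) + 28 = 784/0.0288 + 28 ≈ 27250.2 mm ≈ 27.25 m.
Near limit Dn = s·(H − f)/(H + s − 2f) = 5780 × (27250.2 − 28) / (27250.2 + 5780 − 2 × 28) = 5780 × 27222.2 / 32974.2 ≈ 4771.7 mm ≈ 4.77 m.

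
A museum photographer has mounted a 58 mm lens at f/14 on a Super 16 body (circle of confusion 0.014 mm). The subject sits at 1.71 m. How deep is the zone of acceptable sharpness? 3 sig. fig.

332 mm

Hyperfocal distance H = f²/(N·c) + f = 58²/(14 × 0.014) + 58 = 3364/0.196 + 58 ≈ 17221.3 mm ≈ 17.22 m.
Near limit Dn = s·(H − f)/(H + s − 2f) = 1710 × (17221.3 − 58) / (17221.3 + 1710 − 2 × 58) = 1710 × 17163.3 / 18815.3 ≈ 1559.86 mm.
Far limit Df = s·(H − f)/(H − s) = 1710 × (17221.3 − 58) / (17221.3 − 1710) = 1710 × 17163.3 / 15511.3 ≈ 1892.12 mm.
Depth of field = Df − Dn = 1892.12 − 1559.86 ≈ 332.26 mm.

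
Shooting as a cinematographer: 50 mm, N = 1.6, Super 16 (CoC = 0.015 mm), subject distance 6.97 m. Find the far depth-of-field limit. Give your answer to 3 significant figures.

Hyperfocal distance H = f²/(N·c) + f = 50²/(1.6 × 0.015) + 50 = 2500/0.024 + 50 ≈ 104216.7 mm ≈ 104.2 m.
Far limit Df = s·(H − f)/(H − s) = 6970 × (104216.7 − 50) / (104216.7 − 6970) = 6970 × 104166.7 / 97246.7 ≈ 7466.0 mm ≈ 7.47 m.

7.47 m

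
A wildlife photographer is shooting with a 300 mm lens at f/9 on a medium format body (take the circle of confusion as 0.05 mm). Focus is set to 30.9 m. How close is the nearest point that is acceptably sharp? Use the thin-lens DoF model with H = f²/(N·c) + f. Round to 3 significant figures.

Hyperfocal distance H = f²/(N·c) + f = 300²/(9 × 0.05) + 300 = 90000/0.45 + 300 ≈ 200300.0 mm ≈ 200.3 m.
Near limit Dn = s·(H − f)/(H + s − 2f) = 30900 × (200300.0 − 300) / (200300.0 + 30900 − 2 × 300) = 30900 × 200000.0 / 230600.0 ≈ 26800 mm ≈ 26.8 m.

26.8 m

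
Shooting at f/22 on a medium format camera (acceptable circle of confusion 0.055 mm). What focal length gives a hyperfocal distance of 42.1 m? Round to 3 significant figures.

From H = f²/(N·c) + f, with f ≪ H: f ≈ √(H·N·c) = √(42100 × 22 × 0.055) = √50941 ≈ 225.7 mm.
Exact: f² + N·c·f − N·c·H = 0 ⇒ f = (−N·c + √((N·c)² + 4·N·c·H))/2 = (−1.21 + √203765)/2 ≈ 225.10 mm ≈ 225 mm.

225 mm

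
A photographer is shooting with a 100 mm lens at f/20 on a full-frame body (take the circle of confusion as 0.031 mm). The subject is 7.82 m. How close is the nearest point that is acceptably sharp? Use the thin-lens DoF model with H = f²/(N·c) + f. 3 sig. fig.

5.29 m

Hyperfocal distance H = f²/(N·c) + f = 100²/(20 × 0.031) + 100 = 10000/0.62 + 100 ≈ 16229.0 mm ≈ 16.23 m.
Near limit Dn = s·(H − f)/(H + s − 2f) = 7820 × (16229.0 − 100) / (16229.0 + 7820 − 2 × 100) = 7820 × 16129.0 / 23849.0 ≈ 5288.6 mm ≈ 5.29 m.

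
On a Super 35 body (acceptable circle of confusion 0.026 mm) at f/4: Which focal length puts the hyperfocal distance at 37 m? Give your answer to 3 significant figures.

From H = f²/(N·c) + f, with f ≪ H: f ≈ √(H·N·c) = √(37000 × 4 × 0.026) = √3848.0 ≈ 62.03 mm.
The +f correction barely moves this — solving exactly, f² + N·c·f − N·c·H = 0 ⇒ f = (−N·c + √((N·c)² + 4·N·c·H))/2 = (−0.104 + √15392)/2 ≈ 61.980 mm, so f ≈ 62.0 mm.

62.0 mm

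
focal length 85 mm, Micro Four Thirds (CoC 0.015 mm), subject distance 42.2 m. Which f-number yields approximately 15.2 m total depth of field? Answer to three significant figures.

Write h = H − f = f²/(N·c). The thin-lens limits are Dn = s·h/(h + (s−f)) and Df = s·h/(h − (s−f)), so DoF = Df − Dn = 2·s·(s−f)·h / (h² − (s−f)²).
That is a quadratic in h: DoF·h² − 2·s·(s−f)·h − DoF·(s−f)² = 0 ⇒ h = (s−f)·(s + √(s² + DoF²)) / DoF = 42115 × (42200 + √(42200² + 15200²)) / 15200 = 42115 × (42200 + 44854.0) / 15200 ≈ 241203 mm.
Then N = f²/(c·h) = 85² / (0.015 × 241203) = 7225 / 3618.0 ≈ 2.00.

f/2.00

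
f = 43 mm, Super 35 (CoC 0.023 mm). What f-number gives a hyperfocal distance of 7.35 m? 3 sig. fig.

Rearrange H = f²/(N·c) + f for N: N = f² / ((H − f)·c).
N = 43² / ((7350 − 43) × 0.023) = 1849 / 168.1 ≈ 11.

f/11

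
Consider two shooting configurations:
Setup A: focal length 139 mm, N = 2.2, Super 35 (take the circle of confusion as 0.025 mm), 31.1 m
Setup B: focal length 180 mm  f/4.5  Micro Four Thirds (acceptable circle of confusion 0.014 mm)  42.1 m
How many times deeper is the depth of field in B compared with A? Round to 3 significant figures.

1.25

Setup A: H = 139²/(2.2×0.025) + 139 ≈ 351429.9 mm; DoF = Df − Dn = 34105.9 − 28581.0 ≈ 5524.9 mm.
Setup B: H = 180²/(4.5×0.014) + 180 ≈ 514465.7 mm; DoF = Df − Dn = 45836.2 − 38927.0 ≈ 6909.2 mm.
Ratio = 6909.2 / 5524.9 ≈ 1.25.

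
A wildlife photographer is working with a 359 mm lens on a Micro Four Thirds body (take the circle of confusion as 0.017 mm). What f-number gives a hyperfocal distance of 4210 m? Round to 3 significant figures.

Rearrange H = f²/(N·c) + f for N: N = f² / ((H − f)·c).
N = 359² / ((4210000 − 359) × 0.017) = 128881 / 71564 ≈ 1.80.

f/1.80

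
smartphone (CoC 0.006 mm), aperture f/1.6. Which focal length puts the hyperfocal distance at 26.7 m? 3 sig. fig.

From H = f²/(N·c) + f, with f ≪ H: f ≈ √(H·N·c) = √(26700 × 1.6 × 0.006) = √256.32 ≈ 16.01 mm.
The +f correction barely moves this — solving exactly, f² + N·c·f − N·c·H = 0 ⇒ f = (−N·c + √((N·c)² + 4·N·c·H))/2 = (−0.0096 + √1025.3)/2 ≈ 16.005 mm, so f ≈ 16.0 mm.

16.0 mm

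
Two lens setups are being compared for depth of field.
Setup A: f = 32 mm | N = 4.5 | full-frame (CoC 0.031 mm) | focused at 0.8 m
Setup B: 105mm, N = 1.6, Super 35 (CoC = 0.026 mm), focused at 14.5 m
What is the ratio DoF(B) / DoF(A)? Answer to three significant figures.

9.33

Setup A: H = 32²/(4.5×0.031) + 32 ≈ 7372.5 mm; DoF = Df − Dn = 893.48 − 724.23 ≈ 169.25 mm.
Setup B: H = 105²/(1.6×0.026) + 105 ≈ 265129.0 mm; DoF = Df − Dn = 15332.8 − 13753.0 ≈ 1579.8 mm.
Ratio = 1579.8 / 169.25 ≈ 9.33.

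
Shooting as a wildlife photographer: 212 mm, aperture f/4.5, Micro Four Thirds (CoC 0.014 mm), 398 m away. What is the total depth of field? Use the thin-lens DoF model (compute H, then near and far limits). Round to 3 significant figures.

644 m

Hyperfocal distance H = f²/(N·c) + f = 212²/(4.5 × 0.014) + 212 = 44944/0.063 + 212 ≈ 713608.8 mm ≈ 713.6 m.
Near limit Dn = s·(H − f)/(H + s − 2f) = 398000 × (713608.8 − 212) / (713608.8 + 398000 − 2 × 212) = 398000 × 713396.8 / 1111184.8 ≈ 255522 mm.
Far limit Df = s·(H − f)/(H − s) = 398000 × (713608.8 − 212) / (713608.8 − 398000) = 398000 × 713396.8 / 315608.8 ≈ 899632 mm.
Depth of field = Df − Dn = 899632 − 255522 ≈ 644110 mm ≈ 644 m.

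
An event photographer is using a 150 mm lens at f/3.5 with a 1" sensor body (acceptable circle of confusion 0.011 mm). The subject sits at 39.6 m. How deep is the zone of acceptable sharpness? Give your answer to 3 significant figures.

Hyperfocal distance H = f²/(N·c) + f = 150²/(3.5 × 0.011) + 150 = 22500/0.0385 + 150 ≈ 584565.6 mm ≈ 584.6 m.
Near limit Dn = s·(H − f)/(H + s − 2f) = 39600 × (584565.6 − 150) / (584565.6 + 39600 − 2 × 150) = 39600 × 584415.6 / 623865.6 ≈ 37095.9 mm.
Far limit Df = s·(H − f)/(H − s) = 39600 × (584565.6 − 150) / (584565.6 − 39600) = 39600 × 584415.6 / 544965.6 ≈ 42466.6 mm.
Depth of field = Df − Dn = 42466.6 − 37095.9 ≈ 5370.7 mm ≈ 5.37 m.

5.37 m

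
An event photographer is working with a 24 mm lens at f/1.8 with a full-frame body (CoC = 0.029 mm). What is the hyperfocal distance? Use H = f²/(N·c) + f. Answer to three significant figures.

Hyperfocal distance H = f²/(N·c) + f = 24²/(1.8 × 0.029) + 24 = 576/0.0522 + 24 ≈ 11058.5 mm ≈ 11.1 m.

11.1 m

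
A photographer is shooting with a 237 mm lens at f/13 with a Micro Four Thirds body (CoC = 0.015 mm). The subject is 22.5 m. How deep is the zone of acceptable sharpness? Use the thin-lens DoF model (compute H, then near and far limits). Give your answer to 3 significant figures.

3.50 m

Hyperfocal distance H = f²/(N·c) + f = 237²/(13 × 0.015) + 237 = 56169/0.195 + 237 ≈ 288283.2 mm ≈ 288.3 m.
Near limit Dn = s·(H − f)/(H + s − 2f) = 22500 × (288283.2 − 237) / (288283.2 + 22500 − 2 × 237) = 22500 × 288046.2 / 310309.2 ≈ 20885.7 mm.
Far limit Df = s·(H − f)/(H − s) = 22500 × (288283.2 − 237) / (288283.2 − 22500) = 22500 × 288046.2 / 265783.2 ≈ 24384.7 mm.
Depth of field = Df − Dn = 24384.7 − 20885.7 ≈ 3499.0 mm ≈ 3.50 m.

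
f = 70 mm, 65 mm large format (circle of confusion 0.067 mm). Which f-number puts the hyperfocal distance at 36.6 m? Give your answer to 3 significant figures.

f/2.00

Rearrange H = f²/(N·c) + f for N: N = f² / ((H − f)·c).
N = 70² / ((36600 − 70) × 0.067) = 4900 / 2448 ≈ 2.00.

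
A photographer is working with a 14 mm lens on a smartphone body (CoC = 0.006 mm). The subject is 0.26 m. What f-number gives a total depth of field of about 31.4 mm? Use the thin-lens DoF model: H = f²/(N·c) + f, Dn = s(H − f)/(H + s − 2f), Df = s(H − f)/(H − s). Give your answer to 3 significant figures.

Write h = H − f = f²/(N·c). The thin-lens limits are Dn = s·h/(h + (s−f)) and Df = s·h/(h − (s−f)), so DoF = Df − Dn = 2·s·(s−f)·h / (h² − (s−f)²).
That is a quadratic in h: DoF·h² − 2·s·(s−f)·h − DoF·(s−f)² = 0 ⇒ h = (s−f)·(s + √(s² + DoF²)) / DoF = 246 × (260 + √(260² + 31.4²)) / 31.4 = 246 × (260 + 261.889) / 31.4 ≈ 4088.7 mm.
Then N = f²/(c·h) = 14² / (0.006 × 4088.7) = 196 / 24.532 ≈ 7.99.

f/7.99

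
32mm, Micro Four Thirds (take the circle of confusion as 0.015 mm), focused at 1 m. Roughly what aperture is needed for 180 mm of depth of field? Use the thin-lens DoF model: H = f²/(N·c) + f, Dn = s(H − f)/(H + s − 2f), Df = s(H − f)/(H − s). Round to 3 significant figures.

Write h = H − f = f²/(N·c). The thin-lens limits are Dn = s·h/(h + (s−f)) and Df = s·h/(h − (s−f)), so DoF = Df − Dn = 2·s·(s−f)·h / (h² − (s−f)²).
That is a quadratic in h: DoF·h² − 2·s·(s−f)·h − DoF·(s−f)² = 0 ⇒ h = (s−f)·(s + √(s² + DoF²)) / DoF = 968 × (1000 + √(1000² + 180²)) / 180 = 968 × (1000 + 1016.07) / 180 ≈ 10842 mm.
Then N = f²/(c·h) = 32² / (0.015 × 10842) = 1024 / 162.63 ≈ 6.30.

f/6.30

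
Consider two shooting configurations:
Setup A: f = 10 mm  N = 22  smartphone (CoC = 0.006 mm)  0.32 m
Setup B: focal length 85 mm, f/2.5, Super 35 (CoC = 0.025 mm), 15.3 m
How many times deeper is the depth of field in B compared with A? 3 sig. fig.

Setup A: H = 10²/(22×0.006) + 10 ≈ 767.6 mm; DoF = Df − Dn = 541.64 − 227.08 ≈ 314.56 mm.
Setup B: H = 85²/(2.5×0.025) + 85 ≈ 115685.0 mm; DoF = Df − Dn = 17619.0 − 13520.5 ≈ 4098.5 mm.
Ratio = 4098.5 / 314.56 ≈ 13.0.

13.0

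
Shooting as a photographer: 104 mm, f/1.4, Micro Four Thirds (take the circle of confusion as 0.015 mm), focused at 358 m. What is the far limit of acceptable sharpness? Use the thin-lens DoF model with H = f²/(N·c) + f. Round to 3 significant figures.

1170 m

Hyperfocal distance H = f²/(N·c) + f = 104²/(1.4 × 0.015) + 104 = 10816/0.021 + 104 ≈ 515151.6 mm ≈ 515.2 m.
Far limit Df = s·(H − f)/(H − s) = 358000 × (515151.6 − 104) / (515151.6 − 358000) = 358000 × 515047.6 / 157151.6 ≈ 1173307 mm ≈ 1170 m.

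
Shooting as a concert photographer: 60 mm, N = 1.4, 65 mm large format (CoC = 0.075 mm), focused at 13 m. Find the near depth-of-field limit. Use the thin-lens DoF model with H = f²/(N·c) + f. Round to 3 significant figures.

Hyperfocal distance H = f²/(N·c) + f = 60²/(1.4 × 0.075) + 60 = 3600/0.105 + 60 ≈ 34345.7 mm ≈ 34.35 m.
Near limit Dn = s·(H − f)/(H + s − 2f) = 13000 × (34345.7 − 60) / (34345.7 + 13000 − 2 × 60) = 13000 × 34285.7 / 47225.7 ≈ 9438.0 mm ≈ 9.44 m.

9.44 m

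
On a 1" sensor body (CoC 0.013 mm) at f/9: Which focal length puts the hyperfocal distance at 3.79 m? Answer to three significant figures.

21.0 mm

From H = f²/(N·c) + f, with f ≪ H: f ≈ √(H·N·c) = √(3790 × 9 × 0.013) = √443.43 ≈ 21.06 mm.
Exact: f² + N·c·f − N·c·H = 0 ⇒ f = (−N·c + √((N·c)² + 4·N·c·H))/2 = (−0.117 + √1773.7)/2 ≈ 20.999 mm ≈ 21.0 mm.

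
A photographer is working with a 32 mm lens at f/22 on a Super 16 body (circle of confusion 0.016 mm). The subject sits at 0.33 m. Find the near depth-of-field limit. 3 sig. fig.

Hyperfocal distance H = f²/(N·c) + f = 32²/(22 × 0.016) + 32 = 1024/0.352 + 32 ≈ 2941.1 mm ≈ 2.941 m.
Near limit Dn = s·(H − f)/(H + s − 2f) = 330 × (2941.1 − 32) / (2941.1 + 330 − 2 × 32) = 330 × 2909.1 / 3207.1 ≈ 299.34 mm.

299 mm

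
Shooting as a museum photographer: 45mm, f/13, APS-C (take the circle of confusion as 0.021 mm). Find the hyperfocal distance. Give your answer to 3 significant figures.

Hyperfocal distance H = f²/(N·c) + f = 45²/(13 × 0.021) + 45 = 2025/0.273 + 45 ≈ 7462.6 mm ≈ 7.46 m.

7.46 m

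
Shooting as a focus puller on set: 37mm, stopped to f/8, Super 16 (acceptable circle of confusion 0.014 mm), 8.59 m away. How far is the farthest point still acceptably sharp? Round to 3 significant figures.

Hyperfocal distance H = f²/(N·c) + f = 37²/(8 × 0.014) + 37 = 1369/0.112 + 37 ≈ 12260.2 mm ≈ 12.26 m.
Far limit Df = s·(H − f)/(H − s) = 8590 × (12260.2 − 37) / (12260.2 − 8590) = 8590 × 12223.2 / 3670.2 ≈ 28608 mm ≈ 28.6 m.

28.6 m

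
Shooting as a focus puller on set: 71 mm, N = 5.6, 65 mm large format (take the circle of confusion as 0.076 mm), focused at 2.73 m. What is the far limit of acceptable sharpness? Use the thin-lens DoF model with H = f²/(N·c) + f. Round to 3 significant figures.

Hyperfocal distance H = f²/(N·c) + f = 71²/(5.6 × 0.076) + 71 = 5041/0.4256 + 71 ≈ 11915.5 mm ≈ 11.92 m.
Far limit Df = s·(H − f)/(H − s) = 2730 × (11915.5 − 71) / (11915.5 − 2730) = 2730 × 11844.5 / 9185.5 ≈ 3520.3 mm ≈ 3.52 m.

3.52 m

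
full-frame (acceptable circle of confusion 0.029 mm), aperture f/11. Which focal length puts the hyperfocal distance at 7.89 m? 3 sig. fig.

50.0 mm

From H = f²/(N·c) + f, with f ≪ H: f ≈ √(H·N·c) = √(7890 × 11 × 0.029) = √2516.9 ≈ 50.17 mm.
Exact: f² + N·c·f − N·c·H = 0 ⇒ f = (−N·c + √((N·c)² + 4·N·c·H))/2 = (−0.319 + √10068)/2 ≈ 50.010 mm ≈ 50.0 mm.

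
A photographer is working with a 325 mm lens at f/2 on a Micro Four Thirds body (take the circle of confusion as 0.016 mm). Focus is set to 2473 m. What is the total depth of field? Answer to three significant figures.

Hyperfocal distance H = f²/(N·c) + f = 325²/(2 × 0.016) + 325 = 105625/0.032 + 325 ≈ 3301106.2 mm ≈ 3301 m.
Near limit Dn = s·(H − f)/(H + s − 2f) = 2473000 × (3301106.2 − 325) / (3301106.2 + 2473000 − 2 × 325) = 2473000 × 3300781.2 / 5773456.2 ≈ 1413855 mm.
Far limit Df = s·(H − f)/(H − s) = 2473000 × (3301106.2 − 325) / (3301106.2 − 2473000) = 2473000 × 3300781.2 / 828106.2 ≈ 9857228 mm.
Depth of field = Df − Dn = 9857228 − 1413855 ≈ 8443373 mm ≈ 8440 m.

8440 m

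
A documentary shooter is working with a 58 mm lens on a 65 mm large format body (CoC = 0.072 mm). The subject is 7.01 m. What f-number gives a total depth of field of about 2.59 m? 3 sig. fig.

f/1.20

Write h = H − f = f²/(N·c). The thin-lens limits are Dn = s·h/(h + (s−f)) and Df = s·h/(h − (s−f)), so DoF = Df − Dn = 2·s·(s−f)·h / (h² − (s−f)²).
That is a quadratic in h: DoF·h² − 2·s·(s−f)·h − DoF·(s−f)² = 0 ⇒ h = (s−f)·(s + √(s² + DoF²)) / DoF = 6952 × (7010 + √(7010² + 2590²)) / 2590 = 6952 × (7010 + 7473.17) / 2590 ≈ 38875 mm.
Then N = f²/(c·h) = 58² / (0.072 × 38875) = 3364 / 2799.0 ≈ 1.20.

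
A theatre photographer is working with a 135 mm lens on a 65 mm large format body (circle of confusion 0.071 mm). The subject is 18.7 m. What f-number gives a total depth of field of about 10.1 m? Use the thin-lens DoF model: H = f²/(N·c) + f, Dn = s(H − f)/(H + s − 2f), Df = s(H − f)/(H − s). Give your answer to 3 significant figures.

f/3.50

Write h = H − f = f²/(N·c). The thin-lens limits are Dn = s·h/(h + (s−f)) and Df = s·h/(h − (s−f)), so DoF = Df − Dn = 2·s·(s−f)·h / (h² − (s−f)²).
That is a quadratic in h: DoF·h² − 2·s·(s−f)·h − DoF·(s−f)² = 0 ⇒ h = (s−f)·(s + √(s² + DoF²)) / DoF = 18565 × (18700 + √(18700² + 10100²)) / 10100 = 18565 × (18700 + 21253.2) / 10100 ≈ 73439 mm.
Then N = f²/(c·h) = 135² / (0.071 × 73439) = 18225 / 5214.2 ≈ 3.50.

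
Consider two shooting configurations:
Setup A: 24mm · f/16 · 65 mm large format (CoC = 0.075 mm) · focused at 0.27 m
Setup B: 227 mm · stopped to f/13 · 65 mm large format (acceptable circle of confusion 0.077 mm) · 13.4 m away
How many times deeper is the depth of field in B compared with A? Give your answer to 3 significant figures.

Setup A: H = 24²/(16×0.075) + 24 ≈ 504.0 mm; DoF = Df − Dn = 553.85 − 178.51 ≈ 375.34 mm.
Setup B: H = 227²/(13×0.077) + 227 ≈ 51704.5 mm; DoF = Df − Dn = 18008.3 − 10669.7 ≈ 7338.6 mm.
Ratio = 7338.6 / 375.34 ≈ 19.6.

19.6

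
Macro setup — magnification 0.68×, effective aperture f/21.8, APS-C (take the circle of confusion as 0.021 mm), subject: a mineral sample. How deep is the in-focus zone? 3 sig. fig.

At magnification m, DoF ≈ 2·N_eff·c/m² = 2 × 21.8 × 0.021 / 0.68² = 0.9156 / 0.4624 ≈ 1.98 mm.

1.98 mm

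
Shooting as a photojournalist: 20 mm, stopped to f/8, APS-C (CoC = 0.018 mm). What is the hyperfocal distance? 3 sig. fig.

2.80 m

Hyperfocal distance H = f²/(N·c) + f = 20²/(8 × 0.018) + 20 = 400/0.144 + 20 ≈ 2797.8 mm ≈ 2.80 m.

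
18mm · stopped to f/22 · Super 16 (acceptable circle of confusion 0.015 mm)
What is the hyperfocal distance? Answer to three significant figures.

1.00 m

Hyperfocal distance H = f²/(N·c) + f = 18²/(22 × 0.015) + 18 = 324/0.33 + 18 ≈ 999.8 mm ≈ 1.00 m.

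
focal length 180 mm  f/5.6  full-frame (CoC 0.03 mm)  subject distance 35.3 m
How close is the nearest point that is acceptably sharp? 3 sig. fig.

29.9 m

Hyperfocal distance H = f²/(N·c) + f = 180²/(5.6 × 0.03) + 180 = 32400/0.168 + 180 ≈ 193037.1 mm ≈ 193.0 m.
Near limit Dn = s·(H − f)/(H + s − 2f) = 35300 × (193037.1 − 180) / (193037.1 + 35300 − 2 × 180) = 35300 × 192857.1 / 227977.1 ≈ 29862 mm ≈ 29.9 m.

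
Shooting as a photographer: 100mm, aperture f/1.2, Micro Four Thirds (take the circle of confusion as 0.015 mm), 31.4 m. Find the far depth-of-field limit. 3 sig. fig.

Hyperfocal distance H = f²/(N·c) + f = 100²/(1.2 × 0.015) + 100 = 10000/0.018 + 100 ≈ 555655.6 mm ≈ 555.7 m.
Far limit Df = s·(H − f)/(H − s) = 31400 × (555655.6 − 100) / (555655.6 − 31400) = 31400 × 555555.6 / 524255.6 ≈ 33275 mm ≈ 33.3 m.

33.3 m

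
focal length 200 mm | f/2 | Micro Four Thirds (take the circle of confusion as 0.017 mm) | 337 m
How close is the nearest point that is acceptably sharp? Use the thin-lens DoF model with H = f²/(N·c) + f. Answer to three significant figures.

Hyperfocal distance H = f²/(N·c) + f = 200²/(2 × 0.017) + 200 = 40000/0.034 + 200 ≈ 1176670.6 mm ≈ 1177 m.
Near limit Dn = s·(H − f)/(H + s − 2f) = 337000 × (1176670.6 − 200) / (1176670.6 + 337000 − 2 × 200) = 337000 × 1176470.6 / 1513270.6 ≈ 261996 mm ≈ 262 m.

262 m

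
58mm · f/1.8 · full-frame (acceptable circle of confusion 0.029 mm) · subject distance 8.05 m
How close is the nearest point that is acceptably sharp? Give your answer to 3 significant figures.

Hyperfocal distance H = f²/(N·c) + f = 58²/(1.8 × 0.029) + 58 = 3364/0.0522 + 58 ≈ 64502.4 mm ≈ 64.50 m.
Near limit Dn = s·(H − f)/(H + s − 2f) = 8050 × (64502.4 − 58) / (64502.4 + 8050 − 2 × 58) = 8050 × 64444.4 / 72436.4 ≈ 7161.8 mm ≈ 7.16 m.

7.16 m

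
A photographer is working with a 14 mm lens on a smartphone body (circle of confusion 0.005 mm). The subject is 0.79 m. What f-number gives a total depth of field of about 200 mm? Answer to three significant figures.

Write h = H − f = f²/(N·c). The thin-lens limits are Dn = s·h/(h + (s−f)) and Df = s·h/(h − (s−f)), so DoF = Df − Dn = 2·s·(s−f)·h / (h² − (s−f)²).
That is a quadratic in h: DoF·h² − 2·s·(s−f)·h − DoF·(s−f)² = 0 ⇒ h = (s−f)·(s + √(s² + DoF²)) / DoF = 776 × (790 + √(790² + 200²)) / 200 = 776 × (790 + 814.923) / 200 ≈ 6227.1 mm.
Then N = f²/(c·h) = 14² / (0.005 × 6227.1) = 196 / 31.136 ≈ 6.30.

f/6.30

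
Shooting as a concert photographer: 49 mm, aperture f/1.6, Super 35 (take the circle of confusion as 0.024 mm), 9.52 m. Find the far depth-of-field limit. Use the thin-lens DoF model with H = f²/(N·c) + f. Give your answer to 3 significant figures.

11.2 m

Hyperfocal distance H = f²/(N·c) + f = 49²/(1.6 × 0.024) + 49 = 2401/0.0384 + 49 ≈ 62575.0 mm ≈ 62.58 m.
Far limit Df = s·(H − f)/(H − s) = 9520 × (62575.0 − 49) / (62575.0 − 9520) = 9520 × 62526.0 / 53055.0 ≈ 11219 mm ≈ 11.2 m.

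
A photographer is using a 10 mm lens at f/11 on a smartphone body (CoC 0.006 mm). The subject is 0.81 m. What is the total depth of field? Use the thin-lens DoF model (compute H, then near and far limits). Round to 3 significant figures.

Hyperfocal distance H = f²/(N·c) + f = 10²/(11 × 0.006) + 10 = 100/0.066 + 10 ≈ 1525.2 mm ≈ 1.525 m.
Near limit Dn = s·(H − f)/(H + s − 2f) = 810 × (1525.2 − 10) / (1525.2 + 810 − 2 × 10) = 810 × 1515.2 / 2315.2 ≈ 530.1 mm.
Far limit Df = s·(H − f)/(H − s) = 810 × (1525.2 − 10) / (1525.2 − 810) = 810 × 1515.2 / 715.2 ≈ 1716.1 mm.
Depth of field = Df − Dn = 1716.1 − 530.1 ≈ 1186.0 mm ≈ 1.19 m.

1.19 m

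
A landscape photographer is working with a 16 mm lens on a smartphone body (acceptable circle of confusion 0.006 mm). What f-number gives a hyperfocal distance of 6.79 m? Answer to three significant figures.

Rearrange H = f²/(N·c) + f for N: N = f² / ((H − f)·c).
N = 16² / ((6790 − 16) × 0.006) = 256 / 40.64 ≈ 6.30.

f/6.30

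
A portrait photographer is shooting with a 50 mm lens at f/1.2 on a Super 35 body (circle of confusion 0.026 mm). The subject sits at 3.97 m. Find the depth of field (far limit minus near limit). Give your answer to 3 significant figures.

Hyperfocal distance H = f²/(N·c) + f = 50²/(1.2 × 0.026) + 50 = 2500/0.0312 + 50 ≈ 80178.2 mm ≈ 80.18 m.
Near limit Dn = s·(H − f)/(H + s − 2f) = 3970 × (80178.2 − 50) / (80178.2 + 3970 − 2 × 50) = 3970 × 80128.2 / 84048.2 ≈ 3784.84 mm.
Far limit Df = s·(H − f)/(H − s) = 3970 × (80178.2 − 50) / (80178.2 − 3970) = 3970 × 80128.2 / 76208.2 ≈ 4174.21 mm.
Depth of field = Df − Dn = 4174.21 − 3784.84 ≈ 389.37 mm.

389 mm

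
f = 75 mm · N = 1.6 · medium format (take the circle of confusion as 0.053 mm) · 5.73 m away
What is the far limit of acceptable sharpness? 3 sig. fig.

6.26 m

Hyperfocal distance H = f²/(N·c) + f = 75²/(1.6 × 0.053) + 75 = 5625/0.0848 + 75 ≈ 66407.5 mm ≈ 66.41 m.
Far limit Df = s·(H − f)/(H − s) = 5730 × (66407.5 − 75) / (66407.5 − 5730) = 5730 × 66332.5 / 60677.5 ≈ 6264.0 mm ≈ 6.26 m.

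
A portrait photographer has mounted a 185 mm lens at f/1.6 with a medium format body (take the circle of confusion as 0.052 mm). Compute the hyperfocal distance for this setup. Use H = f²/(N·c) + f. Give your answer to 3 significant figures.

Hyperfocal distance H = f²/(N·c) + f = 185²/(1.6 × 0.052) + 185 = 34225/0.0832 + 185 ≈ 411543.2 mm ≈ 412 m.

412 m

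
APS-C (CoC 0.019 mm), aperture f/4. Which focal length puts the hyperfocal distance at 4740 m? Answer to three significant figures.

600 mm

From H = f²/(N·c) + f, with f ≪ H: f ≈ √(H·N·c) = √(4740000 × 4 × 0.019) = √360240 ≈ 600.2 mm.
The +f correction barely moves this — solving exactly, f² + N·c·f − N·c·H = 0 ⇒ f = (−N·c + √((N·c)² + 4·N·c·H))/2 = (−0.076 + √1440960)/2 ≈ 600.16 mm, so f ≈ 600 mm.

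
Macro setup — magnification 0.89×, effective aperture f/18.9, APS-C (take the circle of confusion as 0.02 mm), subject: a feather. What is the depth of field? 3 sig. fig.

0.954 mm

At magnification m, DoF ≈ 2·N_eff·c/m² = 2 × 18.9 × 0.02 / 0.89² = 0.756 / 0.7921 ≈ 0.954 mm.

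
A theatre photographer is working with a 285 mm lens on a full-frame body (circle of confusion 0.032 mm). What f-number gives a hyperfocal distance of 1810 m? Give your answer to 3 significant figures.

Rearrange H = f²/(N·c) + f for N: N = f² / ((H − f)·c).
N = 285² / ((1810000 − 285) × 0.032) = 81225 / 57911 ≈ 1.40.

f/1.40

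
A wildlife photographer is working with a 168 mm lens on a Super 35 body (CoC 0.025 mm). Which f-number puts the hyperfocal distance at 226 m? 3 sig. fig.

Rearrange H = f²/(N·c) + f for N: N = f² / ((H − f)·c).
N = 168² / ((226000 − 168) × 0.025) = 28224 / 5646 ≈ 5.

f/5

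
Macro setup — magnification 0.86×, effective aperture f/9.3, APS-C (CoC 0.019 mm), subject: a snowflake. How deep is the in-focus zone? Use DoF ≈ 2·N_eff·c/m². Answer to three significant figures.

At magnification m, DoF ≈ 2·N_eff·c/m² = 2 × 9.3 × 0.019 / 0.86² = 0.3534 / 0.7396 ≈ 0.478 mm.

0.478 mm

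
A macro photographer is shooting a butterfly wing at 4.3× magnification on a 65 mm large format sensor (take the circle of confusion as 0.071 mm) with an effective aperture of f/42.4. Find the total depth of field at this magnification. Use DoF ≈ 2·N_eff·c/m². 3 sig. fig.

At magnification m, DoF ≈ 2·N_eff·c/m² = 2 × 42.4 × 0.071 / 4.3² = 6.021 / 18.49 ≈ 0.326 mm.

0.326 mm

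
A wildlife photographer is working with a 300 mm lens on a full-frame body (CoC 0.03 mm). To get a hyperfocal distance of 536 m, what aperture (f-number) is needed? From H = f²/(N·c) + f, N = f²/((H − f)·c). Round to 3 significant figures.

Rearrange H = f²/(N·c) + f for N: N = f² / ((H − f)·c).
N = 300² / ((536000 − 300) × 0.03) = 90000 / 16071 ≈ 5.60.

f/5.60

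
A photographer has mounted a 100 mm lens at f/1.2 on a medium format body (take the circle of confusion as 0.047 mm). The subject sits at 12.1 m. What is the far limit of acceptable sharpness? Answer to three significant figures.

Hyperfocal distance H = f²/(N·c) + f = 100²/(1.2 × 0.047) + 100 = 10000/0.0564 + 100 ≈ 177405.0 mm ≈ 177.4 m.
Far limit Df = s·(H − f)/(H − s) = 12100 × (177405.0 − 100) / (177405.0 − 12100) = 12100 × 177305.0 / 165305.0 ≈ 12978 mm ≈ 13.0 m.

13.0 m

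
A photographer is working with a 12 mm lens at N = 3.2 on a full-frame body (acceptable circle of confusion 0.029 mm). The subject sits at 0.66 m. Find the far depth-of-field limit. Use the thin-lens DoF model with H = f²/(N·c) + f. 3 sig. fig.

1.13 m

Hyperfocal distance H = f²/(N·c) + f = 12²/(3.2 × 0.029) + 12 = 144/0.0928 + 12 ≈ 1563.7 mm ≈ 1.564 m.
Far limit Df = s·(H − f)/(H − s) = 660 × (1563.7 − 12) / (1563.7 − 660) = 660 × 1551.7 / 903.7 ≈ 1133.2 mm ≈ 1.13 m.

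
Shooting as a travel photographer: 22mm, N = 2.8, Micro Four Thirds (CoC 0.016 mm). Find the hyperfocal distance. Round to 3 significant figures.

Hyperfocal distance H = f²/(N·c) + f = 22²/(2.8 × 0.016) + 22 = 484/0.0448 + 22 ≈ 10825.6 mm ≈ 10.8 m.

10.8 m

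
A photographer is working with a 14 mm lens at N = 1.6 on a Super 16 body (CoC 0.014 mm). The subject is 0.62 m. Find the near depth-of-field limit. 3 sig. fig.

Hyperfocal distance H = f²/(N·c) + f = 14²/(1.6 × 0.014) + 14 = 196/0.0224 + 14 ≈ 8764.0 mm ≈ 8.764 m.
Near limit Dn = s·(H − f)/(H + s − 2f) = 620 × (8764.0 − 14) / (8764.0 + 620 − 2 × 14) = 620 × 8750.0 / 9356.0 ≈ 579.84 mm ≈ 0.580 m.

0.580 m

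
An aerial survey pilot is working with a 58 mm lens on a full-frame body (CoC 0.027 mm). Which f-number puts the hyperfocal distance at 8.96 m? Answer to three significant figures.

Rearrange H = f²/(N·c) + f for N: N = f² / ((H − f)·c).
N = 58² / ((8960 − 58) × 0.027) = 3364 / 240.4 ≈ 14.

f/14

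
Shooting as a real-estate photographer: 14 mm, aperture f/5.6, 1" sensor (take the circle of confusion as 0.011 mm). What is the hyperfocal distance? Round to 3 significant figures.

3.20 m

Hyperfocal distance H = f²/(N·c) + f = 14²/(5.6 × 0.011) + 14 = 196/0.0616 + 14 ≈ 3195.8 mm ≈ 3.20 m.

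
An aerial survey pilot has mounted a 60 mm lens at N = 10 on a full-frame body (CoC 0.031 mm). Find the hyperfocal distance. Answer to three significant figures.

Hyperfocal distance H = f²/(N·c) + f = 60²/(10 × 0.031) + 60 = 3600/0.31 + 60 ≈ 11672.9 mm ≈ 11.7 m.

11.7 m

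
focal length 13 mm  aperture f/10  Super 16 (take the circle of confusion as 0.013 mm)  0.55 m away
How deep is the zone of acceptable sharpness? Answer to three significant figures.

0.548 m

Hyperfocal distance H = f²/(N·c) + f = 13²/(10 × 0.013) + 13 = 169/0.13 + 13 ≈ 1313.0 mm ≈ 1.313 m.
Near limit Dn = s·(H − f)/(H + s − 2f) = 550 × (1313.0 − 13) / (1313.0 + 550 − 2 × 13) = 550 × 1300.0 / 1837.0 ≈ 389.22 mm.
Far limit Df = s·(H − f)/(H − s) = 550 × (1313.0 − 13) / (1313.0 − 550) = 550 × 1300.0 / 763.0 ≈ 937.09 mm.
Depth of field = Df − Dn = 937.09 − 389.22 ≈ 547.87 mm ≈ 0.548 m.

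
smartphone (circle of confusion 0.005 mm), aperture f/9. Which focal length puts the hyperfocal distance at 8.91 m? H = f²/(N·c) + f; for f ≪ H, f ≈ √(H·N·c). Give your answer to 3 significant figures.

20.0 mm

From H = f²/(N·c) + f, with f ≪ H: f ≈ √(H·N·c) = √(8910 × 9 × 0.005) = √400.95 ≈ 20.02 mm.
The +f correction barely moves this — solving exactly, f² + N·c·f − N·c·H = 0 ⇒ f = (−N·c + √((N·c)² + 4·N·c·H))/2 = (−0.045 + √1603.8)/2 ≈ 20.001 mm, so f ≈ 20.0 mm.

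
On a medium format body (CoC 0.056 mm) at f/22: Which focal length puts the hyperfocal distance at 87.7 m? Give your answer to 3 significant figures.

328 mm

From H = f²/(N·c) + f, with f ≪ H: f ≈ √(H·N·c) = √(87700 × 22 × 0.056) = √108046 ≈ 328.7 mm.
Exact: f² + N·c·f − N·c·H = 0 ⇒ f = (−N·c + √((N·c)² + 4·N·c·H))/2 = (−1.232 + √432187)/2 ≈ 328.09 mm ≈ 328 mm.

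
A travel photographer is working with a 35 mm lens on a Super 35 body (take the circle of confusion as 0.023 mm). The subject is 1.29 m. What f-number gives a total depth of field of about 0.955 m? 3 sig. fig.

f/14

Write h = H − f = f²/(N·c). The thin-lens limits are Dn = s·h/(h + (s−f)) and Df = s·h/(h − (s−f)), so DoF = Df − Dn = 2·s·(s−f)·h / (h² − (s−f)²).
That is a quadratic in h: DoF·h² − 2·s·(s−f)·h − DoF·(s−f)² = 0 ⇒ h = (s−f)·(s + √(s² + DoF²)) / DoF = 1255 × (1290 + √(1290² + 955²)) / 955 = 1255 × (1290 + 1605.03) / 955 ≈ 3804.5 mm.
Then N = f²/(c·h) = 35² / (0.023 × 3804.5) = 1225 / 87.503 ≈ 14.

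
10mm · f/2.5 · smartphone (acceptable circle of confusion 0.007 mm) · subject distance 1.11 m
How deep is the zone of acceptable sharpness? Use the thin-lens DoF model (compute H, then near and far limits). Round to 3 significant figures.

444 mm

Hyperfocal distance H = f²/(N·c) + f = 10²/(2.5 × 0.007) + 10 = 100/0.0175 + 10 ≈ 5724.3 mm ≈ 5.724 m.
Near limit Dn = s·(H − f)/(H + s − 2f) = 1110 × (5724.3 − 10) / (5724.3 + 1110 − 2 × 10) = 1110 × 5714.3 / 6814.3 ≈ 930.82 mm.
Far limit Df = s·(H − f)/(H − s) = 1110 × (5724.3 − 10) / (5724.3 − 1110) = 1110 × 5714.3 / 4614.3 ≈ 1374.61 mm.
Depth of field = Df − Dn = 1374.61 − 930.82 ≈ 443.79 mm.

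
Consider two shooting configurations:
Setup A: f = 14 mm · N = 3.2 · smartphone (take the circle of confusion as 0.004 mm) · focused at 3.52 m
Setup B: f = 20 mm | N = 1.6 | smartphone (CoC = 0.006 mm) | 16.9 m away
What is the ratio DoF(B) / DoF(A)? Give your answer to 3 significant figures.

Setup A: H = 14²/(3.2×0.004) + 14 ≈ 15326.5 mm; DoF = Df − Dn = 4565.3 − 2864.2 ≈ 1701.1 mm.
Setup B: H = 20²/(1.6×0.006) + 20 ≈ 41686.7 mm; DoF = Df − Dn = 28409 − 12027 ≈ 16382 mm.
Ratio = 16382 / 1701.1 ≈ 9.63.

9.63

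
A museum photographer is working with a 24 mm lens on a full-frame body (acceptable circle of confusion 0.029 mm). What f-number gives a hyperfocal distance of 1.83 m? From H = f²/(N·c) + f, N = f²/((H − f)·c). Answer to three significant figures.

f/11

Rearrange H = f²/(N·c) + f for N: N = f² / ((H − f)·c).
N = 24² / ((1830 − 24) × 0.029) = 576 / 52.37 ≈ 11.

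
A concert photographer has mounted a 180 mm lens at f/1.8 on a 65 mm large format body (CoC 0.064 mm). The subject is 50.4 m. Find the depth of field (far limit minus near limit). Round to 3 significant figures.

Hyperfocal distance H = f²/(N·c) + f = 180²/(1.8 × 0.064) + 180 = 32400/0.1152 + 180 ≈ 281430.0 mm ≈ 281.4 m.
Near limit Dn = s·(H − f)/(H + s − 2f) = 50400 × (281430.0 − 180) / (281430.0 + 50400 − 2 × 180) = 50400 × 281250.0 / 331470.0 ≈ 42764 mm.
Far limit Df = s·(H − f)/(H − s) = 50400 × (281430.0 − 180) / (281430.0 − 50400) = 50400 × 281250.0 / 231030.0 ≈ 61356 mm.
Depth of field = Df − Dn = 61356 − 42764 ≈ 18592 mm ≈ 18.6 m.

18.6 m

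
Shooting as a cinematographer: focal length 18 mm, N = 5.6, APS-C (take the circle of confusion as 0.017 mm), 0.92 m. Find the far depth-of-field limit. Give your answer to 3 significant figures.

1.25 m

Hyperfocal distance H = f²/(N·c) + f = 18²/(5.6 × 0.017) + 18 = 324/0.0952 + 18 ≈ 3421.4 mm ≈ 3.421 m.
Far limit Df = s·(H − f)/(H − s) = 920 × (3421.4 − 18) / (3421.4 − 920) = 920 × 3403.4 / 2501.4 ≈ 1251.8 mm ≈ 1.25 m.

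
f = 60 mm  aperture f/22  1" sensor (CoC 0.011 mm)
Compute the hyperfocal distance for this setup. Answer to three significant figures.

Hyperfocal distance H = f²/(N·c) + f = 60²/(22 × 0.011) + 60 = 3600/0.242 + 60 ≈ 14936.0 mm ≈ 14.9 m.

14.9 m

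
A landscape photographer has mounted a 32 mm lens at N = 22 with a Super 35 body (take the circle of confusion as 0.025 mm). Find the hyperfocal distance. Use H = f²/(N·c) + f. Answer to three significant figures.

1.89 m

Hyperfocal distance H = f²/(N·c) + f = 32²/(22 × 0.025) + 32 = 1024/0.55 + 32 ≈ 1893.8 mm ≈ 1.89 m.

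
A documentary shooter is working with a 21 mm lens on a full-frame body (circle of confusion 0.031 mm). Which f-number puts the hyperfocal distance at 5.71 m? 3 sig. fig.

Rearrange H = f²/(N·c) + f for N: N = f² / ((H − f)·c).
N = 21² / ((5710 − 21) × 0.031) = 441 / 176.4 ≈ 2.50.

f/2.50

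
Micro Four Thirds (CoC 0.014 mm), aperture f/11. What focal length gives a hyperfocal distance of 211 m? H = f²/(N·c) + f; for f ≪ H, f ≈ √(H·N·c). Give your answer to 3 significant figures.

180 mm

From H = f²/(N·c) + f, with f ≪ H: f ≈ √(H·N·c) = √(211000 × 11 × 0.014) = √32494 ≈ 180.3 mm.
The +f correction barely moves this — solving exactly, f² + N·c·f − N·c·H = 0 ⇒ f = (−N·c + √((N·c)² + 4·N·c·H))/2 = (−0.154 + √129976)/2 ≈ 180.18 mm, so f ≈ 180 mm.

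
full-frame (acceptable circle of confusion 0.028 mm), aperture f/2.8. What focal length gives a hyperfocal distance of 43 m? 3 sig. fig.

58.0 mm

From H = f²/(N·c) + f, with f ≪ H: f ≈ √(H·N·c) = √(43000 × 2.8 × 0.028) = √3371.2 ≈ 58.06 mm.
Exact: f² + N·c·f − N·c·H = 0 ⇒ f = (−N·c + √((N·c)² + 4·N·c·H))/2 = (−0.0784 + √13485)/2 ≈ 58.023 mm ≈ 58.0 mm.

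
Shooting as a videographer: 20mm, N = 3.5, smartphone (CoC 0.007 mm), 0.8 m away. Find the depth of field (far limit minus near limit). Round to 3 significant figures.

76.6 mm

Hyperfocal distance H = f²/(N·c) + f = 20²/(3.5 × 0.007) + 20 = 400/0.0245 + 20 ≈ 16346.5 mm ≈ 16.35 m.
Near limit Dn = s·(H − f)/(H + s − 2f) = 800 × (16346.5 − 20) / (16346.5 + 800 − 2 × 20) = 800 × 16326.5 / 17106.5 ≈ 763.523 mm.
Far limit Df = s·(H − f)/(H − s) = 800 × (16346.5 − 20) / (16346.5 − 800) = 800 × 16326.5 / 15546.5 ≈ 840.138 mm.
Depth of field = Df − Dn = 840.138 − 763.523 ≈ 76.615 mm.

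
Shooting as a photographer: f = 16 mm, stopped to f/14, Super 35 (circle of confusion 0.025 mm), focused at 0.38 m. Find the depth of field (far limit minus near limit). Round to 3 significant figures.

0.503 m

Hyperfocal distance H = f²/(N·c) + f = 16²/(14 × 0.025) + 16 = 256/0.35 + 16 ≈ 747.4 mm ≈ 0.747 m.
Near limit Dn = s·(H − f)/(H + s − 2f) = 380 × (747.4 − 16) / (747.4 + 380 − 2 × 16) = 380 × 731.4 / 1095.4 ≈ 253.73 mm.
Far limit Df = s·(H − f)/(H − s) = 380 × (747.4 − 16) / (747.4 − 380) = 380 × 731.4 / 367.4 ≈ 756.45 mm.
Depth of field = Df − Dn = 756.45 − 253.73 ≈ 502.72 mm ≈ 0.503 m.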